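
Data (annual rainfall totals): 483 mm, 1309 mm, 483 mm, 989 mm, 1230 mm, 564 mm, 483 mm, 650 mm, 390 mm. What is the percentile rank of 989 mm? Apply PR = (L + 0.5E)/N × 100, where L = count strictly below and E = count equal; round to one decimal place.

72.2

N = 9.
Strictly below 989: 6. Equal to 989: 1.
PR = (6 + 0.5·1)/9 × 100 = 72.2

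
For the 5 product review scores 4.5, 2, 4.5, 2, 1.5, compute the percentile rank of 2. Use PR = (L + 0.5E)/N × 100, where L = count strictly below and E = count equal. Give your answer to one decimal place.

40.0

N = 5.
Strictly below 2: 1. Equal to 2: 2.
PR = (1 + 0.5·2)/5 × 100 = 40.0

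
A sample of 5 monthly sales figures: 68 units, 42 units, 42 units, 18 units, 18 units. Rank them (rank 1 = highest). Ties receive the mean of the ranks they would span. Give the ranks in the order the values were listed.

Sorted (descending): 68, 42, 42, 18, 18
The 2 values of 42 occupy positions 2–3 → average rank (2+3)/2 = 2.5.
The 2 values of 18 occupy positions 4–5 → average rank (4+5)/2 = 4.5.

1, 2.5, 2.5, 4.5, 4.5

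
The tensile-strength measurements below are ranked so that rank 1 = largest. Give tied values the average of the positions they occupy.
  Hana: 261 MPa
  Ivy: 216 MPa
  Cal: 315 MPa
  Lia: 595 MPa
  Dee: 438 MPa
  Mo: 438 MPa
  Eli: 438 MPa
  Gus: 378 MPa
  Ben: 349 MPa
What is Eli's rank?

Sorted (descending): 595, 438, 438, 438, 378, 349, 315, 261, 216
The 3 values of 438 occupy positions 2–4 → average rank 3.
Eli has value 438 MPa → rank 3.

3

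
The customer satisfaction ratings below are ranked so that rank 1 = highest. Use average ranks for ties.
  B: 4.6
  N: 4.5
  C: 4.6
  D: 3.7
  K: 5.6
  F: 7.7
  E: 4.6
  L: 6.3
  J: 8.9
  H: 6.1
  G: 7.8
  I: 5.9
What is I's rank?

6

Sorted (descending): 8.9, 7.8, 7.7, 6.3, 6.1, 5.9, 5.6, 4.6, 4.6, 4.6, 4.5, 3.7
The 3 values of 4.6 occupy positions 8–10 → average rank 9.
I has value 5.9 → rank 6.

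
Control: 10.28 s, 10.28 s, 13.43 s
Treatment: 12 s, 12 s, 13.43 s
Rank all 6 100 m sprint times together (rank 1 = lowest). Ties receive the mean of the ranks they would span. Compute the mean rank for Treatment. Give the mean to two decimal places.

Sorted (ascending): 10.28, 10.28, 12, 12, 13.43, 13.43
The 2 values of 10.28 occupy positions 1–2 → average rank (1+2)/2 = 1.5.
The 2 values of 12 occupy positions 3–4 → average rank (3+4)/2 = 3.5.
The 2 values of 13.43 occupy positions 5–6 → average rank (5+6)/2 = 5.5.
Treatment values → pooled ranks: 12→3.5, 12→3.5, 13.43→5.5
Mean rank = (3.5 + 3.5 + 5.5) / 3 = 4.17

4.17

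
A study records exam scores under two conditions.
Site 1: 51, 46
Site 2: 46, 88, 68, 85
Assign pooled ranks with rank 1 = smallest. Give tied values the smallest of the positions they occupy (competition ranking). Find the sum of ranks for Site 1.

Sorted (ascending): 46, 46, 51, 68, 85, 88
The 2 values of 46 occupy positions 1–2 → each gets rank 1.
Site 1 values → pooled ranks: 51→3, 46→1
Rank sum = 3 + 1 = 4

4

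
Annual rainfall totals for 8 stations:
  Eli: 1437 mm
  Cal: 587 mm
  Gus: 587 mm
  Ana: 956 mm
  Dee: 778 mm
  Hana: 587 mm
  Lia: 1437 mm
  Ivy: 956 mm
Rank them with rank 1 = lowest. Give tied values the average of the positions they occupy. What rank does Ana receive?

5.5

Sorted (ascending): 587, 587, 587, 778, 956, 956, 1437, 1437
The 3 values of 587 occupy positions 1–3 → average rank 2.
The 2 values of 956 occupy positions 5–6 → average rank (5+6)/2 = 5.5.
The 2 values of 1437 occupy positions 7–8 → average rank (7+8)/2 = 7.5.
Ana has value 956 mm → rank 5.5.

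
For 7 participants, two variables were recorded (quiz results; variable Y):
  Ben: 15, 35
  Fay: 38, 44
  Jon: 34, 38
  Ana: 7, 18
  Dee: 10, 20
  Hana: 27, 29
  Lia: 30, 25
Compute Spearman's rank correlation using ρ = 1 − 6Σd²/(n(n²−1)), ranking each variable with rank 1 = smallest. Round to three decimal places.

0.857

Ranks of variable 1: 3, 7, 6, 1, 2, 4, 5
Ranks of variable 2: 5, 7, 6, 1, 2, 4, 3
d = r₁ − r₂: -2, 0, 0, 0, 0, 0, 2
d²: 4, 0, 0, 0, 0, 0, 4; Σd² = 8
ρ = 1 − 6·8/(7·48) = 1 − 48/336 = 0.857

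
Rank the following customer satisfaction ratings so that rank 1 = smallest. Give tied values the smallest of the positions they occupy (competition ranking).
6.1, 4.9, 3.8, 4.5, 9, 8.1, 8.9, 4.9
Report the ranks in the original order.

5, 3, 1, 2, 8, 6, 7, 3

Sorted (ascending): 3.8, 4.5, 4.9, 4.9, 6.1, 8.1, 8.9, 9
The 2 values of 4.9 occupy positions 3–4 → each gets rank 3.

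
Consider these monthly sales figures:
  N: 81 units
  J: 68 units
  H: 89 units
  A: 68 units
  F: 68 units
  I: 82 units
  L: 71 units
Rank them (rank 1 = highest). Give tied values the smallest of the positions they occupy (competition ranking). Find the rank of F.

Sorted (descending): 89, 82, 81, 71, 68, 68, 68
The 3 values of 68 occupy positions 5–7 → each gets rank 5.
F has value 68 units → rank 5.

5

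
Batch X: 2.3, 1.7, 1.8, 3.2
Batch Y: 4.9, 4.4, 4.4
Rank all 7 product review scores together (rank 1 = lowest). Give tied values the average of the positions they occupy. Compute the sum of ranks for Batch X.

10

Sorted (ascending): 1.7, 1.8, 2.3, 3.2, 4.4, 4.4, 4.9
The 2 values of 4.4 occupy positions 5–6 → average rank (5+6)/2 = 5.5.
Batch X values → pooled ranks: 2.3→3, 1.7→1, 1.8→2, 3.2→4
Rank sum = 3 + 1 + 2 + 4 = 10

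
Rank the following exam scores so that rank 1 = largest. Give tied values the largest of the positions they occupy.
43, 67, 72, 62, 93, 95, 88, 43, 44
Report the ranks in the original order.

9, 5, 4, 6, 2, 1, 3, 9, 7

Sorted (descending): 95, 93, 88, 72, 67, 62, 44, 43, 43
The 2 values of 43 occupy positions 8–9 → each gets rank 9.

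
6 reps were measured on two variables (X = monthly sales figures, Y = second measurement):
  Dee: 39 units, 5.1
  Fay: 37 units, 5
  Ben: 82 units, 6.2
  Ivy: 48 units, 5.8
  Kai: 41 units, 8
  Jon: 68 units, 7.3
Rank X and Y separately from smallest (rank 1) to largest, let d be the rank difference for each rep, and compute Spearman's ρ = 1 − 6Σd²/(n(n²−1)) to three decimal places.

0.600

Ranks of variable 1: 2, 1, 6, 4, 3, 5
Ranks of variable 2: 2, 1, 4, 3, 6, 5
d = r₁ − r₂: 0, 0, 2, 1, -3, 0
d²: 0, 0, 4, 1, 9, 0; Σd² = 14
ρ = 1 − 6·14/(6·35) = 1 − 84/210 = 0.600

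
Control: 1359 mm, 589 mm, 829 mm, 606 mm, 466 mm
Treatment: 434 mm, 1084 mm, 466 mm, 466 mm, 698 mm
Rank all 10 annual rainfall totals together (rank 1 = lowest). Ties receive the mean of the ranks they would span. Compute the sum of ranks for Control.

32

Sorted (ascending): 434, 466, 466, 466, 589, 606, 698, 829, 1084, 1359
The 3 values of 466 occupy positions 2–4 → average rank 3.
Control values → pooled ranks: 1359→10, 589→5, 829→8, 606→6, 466→3
Rank sum = 10 + 5 + 8 + 6 + 3 = 32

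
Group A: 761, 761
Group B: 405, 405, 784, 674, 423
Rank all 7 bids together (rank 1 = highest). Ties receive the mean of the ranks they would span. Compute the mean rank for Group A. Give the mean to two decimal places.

Sorted (descending): 784, 761, 761, 674, 423, 405, 405
The 2 values of 761 occupy positions 2–3 → average rank (2+3)/2 = 2.5.
The 2 values of 405 occupy positions 6–7 → average rank (6+7)/2 = 6.5.
Group A values → pooled ranks: 761→2.5, 761→2.5
Mean rank = (2.5 + 2.5) / 2 = 2.50

2.50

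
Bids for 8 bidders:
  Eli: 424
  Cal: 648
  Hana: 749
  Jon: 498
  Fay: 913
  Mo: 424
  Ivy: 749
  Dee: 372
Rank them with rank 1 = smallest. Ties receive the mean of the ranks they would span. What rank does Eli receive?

Sorted (ascending): 372, 424, 424, 498, 648, 749, 749, 913
The 2 values of 424 occupy positions 2–3 → average rank (2+3)/2 = 2.5.
The 2 values of 749 occupy positions 6–7 → average rank (6+7)/2 = 6.5.
Eli has value 424 → rank 2.5.

2.5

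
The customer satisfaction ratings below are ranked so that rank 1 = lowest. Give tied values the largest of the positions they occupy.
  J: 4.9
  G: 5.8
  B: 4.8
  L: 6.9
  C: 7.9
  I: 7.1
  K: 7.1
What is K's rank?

Sorted (ascending): 4.8, 4.9, 5.8, 6.9, 7.1, 7.1, 7.9
The 2 values of 7.1 occupy positions 5–6 → each gets rank 6.
K has value 7.1 → rank 6.

6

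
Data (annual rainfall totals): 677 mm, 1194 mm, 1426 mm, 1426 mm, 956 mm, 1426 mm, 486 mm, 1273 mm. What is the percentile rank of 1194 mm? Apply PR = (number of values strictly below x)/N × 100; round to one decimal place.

37.5

N = 8.
Strictly below 1194: 3. Equal to 1194: 1.
PR = 3/8 × 100 = 37.5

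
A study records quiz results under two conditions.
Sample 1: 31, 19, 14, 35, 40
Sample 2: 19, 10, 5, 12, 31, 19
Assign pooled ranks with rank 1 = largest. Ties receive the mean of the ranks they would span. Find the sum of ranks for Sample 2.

Sorted (descending): 40, 35, 31, 31, 19, 19, 19, 14, 12, 10, 5
The 2 values of 31 occupy positions 3–4 → average rank (3+4)/2 = 3.5.
The 3 values of 19 occupy positions 5–7 → average rank 6.
Sample 2 values → pooled ranks: 19→6, 10→10, 5→11, 12→9, 31→3.5, 19→6
Rank sum = 6 + 10 + 11 + 9 + 3.5 + 6 = 45.5

45.5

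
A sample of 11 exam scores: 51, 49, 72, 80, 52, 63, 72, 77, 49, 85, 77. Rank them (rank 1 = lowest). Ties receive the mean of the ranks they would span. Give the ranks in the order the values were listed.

3, 1.5, 6.5, 10, 4, 5, 6.5, 8.5, 1.5, 11, 8.5

Sorted (ascending): 49, 49, 51, 52, 63, 72, 72, 77, 77, 80, 85
The 2 values of 49 occupy positions 1–2 → average rank (1+2)/2 = 1.5.
The 2 values of 72 occupy positions 6–7 → average rank (6+7)/2 = 6.5.
The 2 values of 77 occupy positions 8–9 → average rank (8+9)/2 = 8.5.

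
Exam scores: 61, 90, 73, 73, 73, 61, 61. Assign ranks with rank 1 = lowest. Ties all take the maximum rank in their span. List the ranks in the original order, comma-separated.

Sorted (ascending): 61, 61, 61, 73, 73, 73, 90
The 3 values of 61 occupy positions 1–3 → each gets rank 3.
The 3 values of 73 occupy positions 4–6 → each gets rank 6.

3, 7, 6, 6, 6, 3, 3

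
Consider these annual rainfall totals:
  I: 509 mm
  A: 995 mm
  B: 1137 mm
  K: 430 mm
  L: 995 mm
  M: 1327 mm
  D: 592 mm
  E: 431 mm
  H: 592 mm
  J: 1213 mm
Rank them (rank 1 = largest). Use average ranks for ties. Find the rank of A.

4.5

Sorted (descending): 1327, 1213, 1137, 995, 995, 592, 592, 509, 431, 430
The 2 values of 995 occupy positions 4–5 → average rank (4+5)/2 = 4.5.
The 2 values of 592 occupy positions 6–7 → average rank (6+7)/2 = 6.5.
A has value 995 mm → rank 4.5.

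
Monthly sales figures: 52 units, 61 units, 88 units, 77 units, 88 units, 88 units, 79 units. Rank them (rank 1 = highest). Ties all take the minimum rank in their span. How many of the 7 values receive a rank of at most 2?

Sorted (descending): 88, 88, 88, 79, 77, 61, 52
The 3 values of 88 occupy positions 1–3 → each gets rank 1.
Ranks ≤ 2: {1, 1, 1} → 3 values.

3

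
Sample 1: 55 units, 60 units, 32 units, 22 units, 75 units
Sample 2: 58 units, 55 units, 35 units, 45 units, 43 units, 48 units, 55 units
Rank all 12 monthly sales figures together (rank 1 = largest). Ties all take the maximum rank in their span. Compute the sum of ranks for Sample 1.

32

Sorted (descending): 75, 60, 58, 55, 55, 55, 48, 45, 43, 35, 32, 22
The 3 values of 55 occupy positions 4–6 → each gets rank 6.
Sample 1 values → pooled ranks: 55→6, 60→2, 32→11, 22→12, 75→1
Rank sum = 6 + 2 + 11 + 12 + 1 = 32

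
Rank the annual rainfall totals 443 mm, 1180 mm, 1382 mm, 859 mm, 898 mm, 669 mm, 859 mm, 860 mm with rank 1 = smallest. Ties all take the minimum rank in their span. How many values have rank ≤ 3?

Sorted (ascending): 443, 669, 859, 859, 860, 898, 1180, 1382
The 2 values of 859 occupy positions 3–4 → each gets rank 3.
Ranks ≤ 3: {1, 2, 3, 3} → 4 values.

4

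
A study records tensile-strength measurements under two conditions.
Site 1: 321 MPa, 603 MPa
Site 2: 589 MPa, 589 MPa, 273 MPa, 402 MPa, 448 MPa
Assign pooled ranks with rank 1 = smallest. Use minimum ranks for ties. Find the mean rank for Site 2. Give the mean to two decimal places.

3.60

Sorted (ascending): 273, 321, 402, 448, 589, 589, 603
The 2 values of 589 occupy positions 5–6 → each gets rank 5.
Site 2 values → pooled ranks: 589→5, 589→5, 273→1, 402→3, 448→4
Mean rank = (5 + 5 + 1 + 3 + 4) / 5 = 3.60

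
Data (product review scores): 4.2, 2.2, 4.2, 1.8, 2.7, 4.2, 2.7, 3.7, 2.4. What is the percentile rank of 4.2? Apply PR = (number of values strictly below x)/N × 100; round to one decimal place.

N = 9.
Strictly below 4.2: 6. Equal to 4.2: 3.
PR = 6/9 × 100 = 66.7

66.7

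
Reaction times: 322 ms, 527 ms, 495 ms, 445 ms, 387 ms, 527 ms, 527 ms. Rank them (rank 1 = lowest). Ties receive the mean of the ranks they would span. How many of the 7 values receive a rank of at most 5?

Sorted (ascending): 322, 387, 445, 495, 527, 527, 527
The 3 values of 527 occupy positions 5–7 → average rank 6.
Ranks ≤ 5: {1, 2, 3, 4} → 4 values.

4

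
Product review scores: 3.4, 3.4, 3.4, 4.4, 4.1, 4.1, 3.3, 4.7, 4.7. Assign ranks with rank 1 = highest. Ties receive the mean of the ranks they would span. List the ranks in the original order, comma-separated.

7, 7, 7, 3, 4.5, 4.5, 9, 1.5, 1.5

Sorted (descending): 4.7, 4.7, 4.4, 4.1, 4.1, 3.4, 3.4, 3.4, 3.3
The 2 values of 4.7 occupy positions 1–2 → average rank (1+2)/2 = 1.5.
The 2 values of 4.1 occupy positions 4–5 → average rank (4+5)/2 = 4.5.
The 3 values of 3.4 occupy positions 6–8 → average rank 7.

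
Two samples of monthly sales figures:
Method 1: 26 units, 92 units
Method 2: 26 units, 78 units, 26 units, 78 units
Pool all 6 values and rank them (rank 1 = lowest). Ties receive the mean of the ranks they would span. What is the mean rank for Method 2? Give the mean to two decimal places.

Sorted (ascending): 26, 26, 26, 78, 78, 92
The 3 values of 26 occupy positions 1–3 → average rank 2.
The 2 values of 78 occupy positions 4–5 → average rank (4+5)/2 = 4.5.
Method 2 values → pooled ranks: 26→2, 78→4.5, 26→2, 78→4.5
Mean rank = (2 + 4.5 + 2 + 4.5) / 4 = 3.25

3.25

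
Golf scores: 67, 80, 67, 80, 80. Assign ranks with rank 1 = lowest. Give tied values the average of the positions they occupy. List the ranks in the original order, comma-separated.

1.5, 4, 1.5, 4, 4

Sorted (ascending): 67, 67, 80, 80, 80
The 2 values of 67 occupy positions 1–2 → average rank (1+2)/2 = 1.5.
The 3 values of 80 occupy positions 3–5 → average rank 4.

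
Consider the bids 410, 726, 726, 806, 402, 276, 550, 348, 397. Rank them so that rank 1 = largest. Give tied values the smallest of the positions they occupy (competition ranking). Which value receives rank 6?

Sorted (descending): 806, 726, 726, 550, 410, 402, 397, 348, 276
The 2 values of 726 occupy positions 2–3 → each gets rank 2.
Rank 6 → value 402.

402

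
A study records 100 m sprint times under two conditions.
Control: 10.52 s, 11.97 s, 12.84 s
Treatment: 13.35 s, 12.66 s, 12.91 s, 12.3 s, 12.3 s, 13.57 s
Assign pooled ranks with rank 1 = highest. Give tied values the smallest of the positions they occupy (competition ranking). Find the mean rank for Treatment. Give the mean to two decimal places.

Sorted (descending): 13.57, 13.35, 12.91, 12.84, 12.66, 12.3, 12.3, 11.97, 10.52
The 2 values of 12.3 occupy positions 6–7 → each gets rank 6.
Treatment values → pooled ranks: 13.35→2, 12.66→5, 12.91→3, 12.3→6, 12.3→6, 13.57→1
Mean rank = (2 + 5 + 3 + 6 + 6 + 1) / 6 = 3.83

3.83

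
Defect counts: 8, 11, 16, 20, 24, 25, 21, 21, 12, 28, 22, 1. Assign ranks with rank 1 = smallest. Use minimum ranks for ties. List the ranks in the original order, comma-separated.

2, 3, 5, 6, 10, 11, 7, 7, 4, 12, 9, 1

Sorted (ascending): 1, 8, 11, 12, 16, 20, 21, 21, 22, 24, 25, 28
The 2 values of 21 occupy positions 7–8 → each gets rank 7.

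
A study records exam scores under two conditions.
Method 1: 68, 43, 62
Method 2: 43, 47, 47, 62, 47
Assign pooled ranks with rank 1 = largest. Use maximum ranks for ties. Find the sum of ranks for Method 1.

Sorted (descending): 68, 62, 62, 47, 47, 47, 43, 43
The 2 values of 62 occupy positions 2–3 → each gets rank 3.
The 3 values of 47 occupy positions 4–6 → each gets rank 6.
The 2 values of 43 occupy positions 7–8 → each gets rank 8.
Method 1 values → pooled ranks: 68→1, 43→8, 62→3
Rank sum = 1 + 8 + 3 = 12

12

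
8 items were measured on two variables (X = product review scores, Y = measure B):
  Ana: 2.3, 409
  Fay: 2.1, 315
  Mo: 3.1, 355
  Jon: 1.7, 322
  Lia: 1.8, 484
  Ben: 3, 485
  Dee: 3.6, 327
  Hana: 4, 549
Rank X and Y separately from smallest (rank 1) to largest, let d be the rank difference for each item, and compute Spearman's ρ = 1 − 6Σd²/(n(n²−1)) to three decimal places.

Ranks of variable 1: 4, 3, 6, 1, 2, 5, 7, 8
Ranks of variable 2: 5, 1, 4, 2, 6, 7, 3, 8
d = r₁ − r₂: -1, 2, 2, -1, -4, -2, 4, 0
d²: 1, 4, 4, 1, 16, 4, 16, 0; Σd² = 46
ρ = 1 − 6·46/(8·63) = 1 − 276/504 = 0.452

0.452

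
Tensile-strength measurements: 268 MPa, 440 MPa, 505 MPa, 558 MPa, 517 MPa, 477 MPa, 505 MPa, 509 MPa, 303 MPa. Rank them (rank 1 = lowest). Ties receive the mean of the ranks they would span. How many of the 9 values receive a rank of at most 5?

Sorted (ascending): 268, 303, 440, 477, 505, 505, 509, 517, 558
The 2 values of 505 occupy positions 5–6 → average rank (5+6)/2 = 5.5.
Ranks ≤ 5: {1, 2, 3, 4} → 4 values.

4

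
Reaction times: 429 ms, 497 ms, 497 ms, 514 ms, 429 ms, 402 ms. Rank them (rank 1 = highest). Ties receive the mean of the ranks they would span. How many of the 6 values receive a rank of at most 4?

Sorted (descending): 514, 497, 497, 429, 429, 402
The 2 values of 497 occupy positions 2–3 → average rank (2+3)/2 = 2.5.
The 2 values of 429 occupy positions 4–5 → average rank (4+5)/2 = 4.5.
Ranks ≤ 4: {1, 2.5, 2.5} → 3 values.

3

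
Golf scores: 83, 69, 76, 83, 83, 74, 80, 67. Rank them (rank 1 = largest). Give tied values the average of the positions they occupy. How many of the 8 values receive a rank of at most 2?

Sorted (descending): 83, 83, 83, 80, 76, 74, 69, 67
The 3 values of 83 occupy positions 1–3 → average rank 2.
Ranks ≤ 2: {2, 2, 2} → 3 values.

3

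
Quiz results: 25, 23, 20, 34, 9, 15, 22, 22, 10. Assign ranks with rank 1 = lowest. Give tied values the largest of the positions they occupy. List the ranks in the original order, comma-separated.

8, 7, 4, 9, 1, 3, 6, 6, 2

Sorted (ascending): 9, 10, 15, 20, 22, 22, 23, 25, 34
The 2 values of 22 occupy positions 5–6 → each gets rank 6.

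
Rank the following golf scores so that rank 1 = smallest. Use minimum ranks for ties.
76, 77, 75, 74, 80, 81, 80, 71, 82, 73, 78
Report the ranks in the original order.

5, 6, 4, 3, 8, 10, 8, 1, 11, 2, 7

Sorted (ascending): 71, 73, 74, 75, 76, 77, 78, 80, 80, 81, 82
The 2 values of 80 occupy positions 8–9 → each gets rank 8.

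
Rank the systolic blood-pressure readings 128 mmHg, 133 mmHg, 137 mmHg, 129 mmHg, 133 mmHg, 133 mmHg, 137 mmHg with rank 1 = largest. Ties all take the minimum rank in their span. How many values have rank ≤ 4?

Sorted (descending): 137, 137, 133, 133, 133, 129, 128
The 2 values of 137 occupy positions 1–2 → each gets rank 1.
The 3 values of 133 occupy positions 3–5 → each gets rank 3.
Ranks ≤ 4: {1, 1, 3, 3, 3} → 5 values.

5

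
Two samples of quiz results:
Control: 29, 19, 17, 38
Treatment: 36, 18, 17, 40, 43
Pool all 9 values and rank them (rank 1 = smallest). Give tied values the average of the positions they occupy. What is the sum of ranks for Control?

17.5

Sorted (ascending): 17, 17, 18, 19, 29, 36, 38, 40, 43
The 2 values of 17 occupy positions 1–2 → average rank (1+2)/2 = 1.5.
Control values → pooled ranks: 29→5, 19→4, 17→1.5, 38→7
Rank sum = 5 + 4 + 1.5 + 7 = 17.5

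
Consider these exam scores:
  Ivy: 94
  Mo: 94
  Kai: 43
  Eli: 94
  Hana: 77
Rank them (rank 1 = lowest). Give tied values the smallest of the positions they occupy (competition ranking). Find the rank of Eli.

3

Sorted (ascending): 43, 77, 94, 94, 94
The 3 values of 94 occupy positions 3–5 → each gets rank 3.
Eli has value 94 → rank 3.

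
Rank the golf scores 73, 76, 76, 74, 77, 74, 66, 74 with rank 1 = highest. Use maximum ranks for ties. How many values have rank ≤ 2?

1

Sorted (descending): 77, 76, 76, 74, 74, 74, 73, 66
The 2 values of 76 occupy positions 2–3 → each gets rank 3.
The 3 values of 74 occupy positions 4–6 → each gets rank 6.
Ranks ≤ 2: {1} → 1 value.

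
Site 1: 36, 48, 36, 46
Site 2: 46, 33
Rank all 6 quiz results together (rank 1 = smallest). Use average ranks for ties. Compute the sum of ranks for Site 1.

15.5

Sorted (ascending): 33, 36, 36, 46, 46, 48
The 2 values of 36 occupy positions 2–3 → average rank (2+3)/2 = 2.5.
The 2 values of 46 occupy positions 4–5 → average rank (4+5)/2 = 4.5.
Site 1 values → pooled ranks: 36→2.5, 48→6, 36→2.5, 46→4.5
Rank sum = 2.5 + 6 + 2.5 + 4.5 = 15.5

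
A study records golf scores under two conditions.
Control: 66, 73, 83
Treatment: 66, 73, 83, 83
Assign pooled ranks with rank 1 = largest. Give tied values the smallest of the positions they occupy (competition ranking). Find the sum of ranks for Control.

11

Sorted (descending): 83, 83, 83, 73, 73, 66, 66
The 3 values of 83 occupy positions 1–3 → each gets rank 1.
The 2 values of 73 occupy positions 4–5 → each gets rank 4.
The 2 values of 66 occupy positions 6–7 → each gets rank 6.
Control values → pooled ranks: 66→6, 73→4, 83→1
Rank sum = 6 + 4 + 1 = 11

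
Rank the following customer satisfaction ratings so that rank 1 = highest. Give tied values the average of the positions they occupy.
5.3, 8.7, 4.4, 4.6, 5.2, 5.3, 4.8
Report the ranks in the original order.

Sorted (descending): 8.7, 5.3, 5.3, 5.2, 4.8, 4.6, 4.4
The 2 values of 5.3 occupy positions 2–3 → average rank (2+3)/2 = 2.5.

2.5, 1, 7, 6, 4, 2.5, 5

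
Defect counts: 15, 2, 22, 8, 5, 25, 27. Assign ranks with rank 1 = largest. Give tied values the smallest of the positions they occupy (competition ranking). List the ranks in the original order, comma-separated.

4, 7, 3, 5, 6, 2, 1

Sorted (descending): 27, 25, 22, 15, 8, 5, 2
No ties — each value takes its position as its rank.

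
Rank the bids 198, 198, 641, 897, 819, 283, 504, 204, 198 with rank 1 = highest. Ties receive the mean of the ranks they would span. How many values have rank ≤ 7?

6

Sorted (descending): 897, 819, 641, 504, 283, 204, 198, 198, 198
The 3 values of 198 occupy positions 7–9 → average rank 8.
Ranks ≤ 7: {1, 2, 3, 4, 5, 6} → 6 values.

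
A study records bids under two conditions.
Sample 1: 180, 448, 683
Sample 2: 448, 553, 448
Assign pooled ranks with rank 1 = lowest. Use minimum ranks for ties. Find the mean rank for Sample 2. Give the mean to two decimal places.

3.00

Sorted (ascending): 180, 448, 448, 448, 553, 683
The 3 values of 448 occupy positions 2–4 → each gets rank 2.
Sample 2 values → pooled ranks: 448→2, 553→5, 448→2
Mean rank = (2 + 5 + 2) / 3 = 3.00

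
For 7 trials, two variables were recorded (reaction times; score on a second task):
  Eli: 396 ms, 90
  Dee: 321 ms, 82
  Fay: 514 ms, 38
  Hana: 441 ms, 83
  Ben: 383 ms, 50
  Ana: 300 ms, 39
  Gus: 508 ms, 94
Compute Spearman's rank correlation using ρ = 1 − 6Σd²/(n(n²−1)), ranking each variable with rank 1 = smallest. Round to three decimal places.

0.179

Ranks of variable 1: 4, 2, 7, 5, 3, 1, 6
Ranks of variable 2: 6, 4, 1, 5, 3, 2, 7
d = r₁ − r₂: -2, -2, 6, 0, 0, -1, -1
d²: 4, 4, 36, 0, 0, 1, 1; Σd² = 46
ρ = 1 − 6·46/(7·48) = 1 − 276/336 = 0.179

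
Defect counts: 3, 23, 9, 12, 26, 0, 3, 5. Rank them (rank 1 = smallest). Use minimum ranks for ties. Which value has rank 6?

Sorted (ascending): 0, 3, 3, 5, 9, 12, 23, 26
The 2 values of 3 occupy positions 2–3 → each gets rank 2.
Rank 6 → value 12.

12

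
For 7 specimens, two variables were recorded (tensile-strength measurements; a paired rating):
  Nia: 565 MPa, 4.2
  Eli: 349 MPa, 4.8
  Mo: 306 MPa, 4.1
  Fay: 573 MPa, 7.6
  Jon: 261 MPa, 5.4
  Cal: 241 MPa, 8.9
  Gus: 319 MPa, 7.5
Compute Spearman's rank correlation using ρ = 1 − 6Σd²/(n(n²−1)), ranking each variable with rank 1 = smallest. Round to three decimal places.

Ranks of variable 1: 6, 5, 3, 7, 2, 1, 4
Ranks of variable 2: 2, 3, 1, 6, 4, 7, 5
d = r₁ − r₂: 4, 2, 2, 1, -2, -6, -1
d²: 16, 4, 4, 1, 4, 36, 1; Σd² = 66
ρ = 1 − 6·66/(7·48) = 1 − 396/336 = -0.179

-0.179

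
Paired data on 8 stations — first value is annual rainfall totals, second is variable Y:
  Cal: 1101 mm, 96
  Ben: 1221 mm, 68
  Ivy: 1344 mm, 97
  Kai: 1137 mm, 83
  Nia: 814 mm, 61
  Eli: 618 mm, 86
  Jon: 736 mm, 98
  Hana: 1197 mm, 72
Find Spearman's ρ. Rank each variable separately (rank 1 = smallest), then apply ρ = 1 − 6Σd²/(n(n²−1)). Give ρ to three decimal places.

Ranks of variable 1: 4, 7, 8, 5, 3, 1, 2, 6
Ranks of variable 2: 6, 2, 7, 4, 1, 5, 8, 3
d = r₁ − r₂: -2, 5, 1, 1, 2, -4, -6, 3
d²: 4, 25, 1, 1, 4, 16, 36, 9; Σd² = 96
ρ = 1 − 6·96/(8·63) = 1 − 576/504 = -0.143

-0.143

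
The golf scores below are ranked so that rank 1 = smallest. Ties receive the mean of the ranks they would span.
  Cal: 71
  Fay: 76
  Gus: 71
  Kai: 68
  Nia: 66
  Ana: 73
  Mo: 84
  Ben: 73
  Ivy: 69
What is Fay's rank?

8

Sorted (ascending): 66, 68, 69, 71, 71, 73, 73, 76, 84
The 2 values of 71 occupy positions 4–5 → average rank (4+5)/2 = 4.5.
The 2 values of 73 occupy positions 6–7 → average rank (6+7)/2 = 6.5.
Fay has value 76 → rank 8.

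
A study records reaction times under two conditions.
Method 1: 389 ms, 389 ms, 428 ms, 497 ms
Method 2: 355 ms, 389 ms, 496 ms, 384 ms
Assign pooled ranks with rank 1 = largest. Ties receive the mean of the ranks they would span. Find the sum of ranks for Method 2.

Sorted (descending): 497, 496, 428, 389, 389, 389, 384, 355
The 3 values of 389 occupy positions 4–6 → average rank 5.
Method 2 values → pooled ranks: 355→8, 389→5, 496→2, 384→7
Rank sum = 8 + 5 + 2 + 7 = 22

22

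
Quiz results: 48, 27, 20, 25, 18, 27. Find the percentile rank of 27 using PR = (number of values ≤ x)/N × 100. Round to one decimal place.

83.3

N = 6.
Strictly below 27: 3. Equal to 27: 2.
PR = 5/6 × 100 = 83.3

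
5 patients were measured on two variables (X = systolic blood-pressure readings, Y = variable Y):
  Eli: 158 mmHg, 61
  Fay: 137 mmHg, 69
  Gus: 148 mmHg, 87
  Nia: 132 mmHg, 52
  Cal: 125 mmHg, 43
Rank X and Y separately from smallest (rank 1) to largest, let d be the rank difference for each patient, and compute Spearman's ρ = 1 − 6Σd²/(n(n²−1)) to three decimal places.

0.700

Ranks of variable 1: 5, 3, 4, 2, 1
Ranks of variable 2: 3, 4, 5, 2, 1
d = r₁ − r₂: 2, -1, -1, 0, 0
d²: 4, 1, 1, 0, 0; Σd² = 6
ρ = 1 − 6·6/(5·24) = 1 − 36/120 = 0.700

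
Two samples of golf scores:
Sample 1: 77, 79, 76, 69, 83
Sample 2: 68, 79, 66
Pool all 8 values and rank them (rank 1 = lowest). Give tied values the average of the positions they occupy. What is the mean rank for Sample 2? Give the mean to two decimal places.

3.17

Sorted (ascending): 66, 68, 69, 76, 77, 79, 79, 83
The 2 values of 79 occupy positions 6–7 → average rank (6+7)/2 = 6.5.
Sample 2 values → pooled ranks: 68→2, 79→6.5, 66→1
Mean rank = (2 + 6.5 + 1) / 3 = 3.17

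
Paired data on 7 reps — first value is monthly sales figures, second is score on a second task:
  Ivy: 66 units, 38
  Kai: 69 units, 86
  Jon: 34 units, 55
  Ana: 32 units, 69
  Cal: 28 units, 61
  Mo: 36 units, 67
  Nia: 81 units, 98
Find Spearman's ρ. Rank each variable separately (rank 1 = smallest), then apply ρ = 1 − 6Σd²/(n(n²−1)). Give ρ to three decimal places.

Ranks of variable 1: 5, 6, 3, 2, 1, 4, 7
Ranks of variable 2: 1, 6, 2, 5, 3, 4, 7
d = r₁ − r₂: 4, 0, 1, -3, -2, 0, 0
d²: 16, 0, 1, 9, 4, 0, 0; Σd² = 30
ρ = 1 − 6·30/(7·48) = 1 − 180/336 = 0.464

0.464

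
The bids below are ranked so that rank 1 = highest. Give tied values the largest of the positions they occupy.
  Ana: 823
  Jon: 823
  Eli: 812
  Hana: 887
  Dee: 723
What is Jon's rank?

3

Sorted (descending): 887, 823, 823, 812, 723
The 2 values of 823 occupy positions 2–3 → each gets rank 3.
Jon has value 823 → rank 3.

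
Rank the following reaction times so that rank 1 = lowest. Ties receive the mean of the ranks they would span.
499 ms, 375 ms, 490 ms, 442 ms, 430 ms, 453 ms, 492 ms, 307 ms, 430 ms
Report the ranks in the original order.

9, 2, 7, 5, 3.5, 6, 8, 1, 3.5

Sorted (ascending): 307, 375, 430, 430, 442, 453, 490, 492, 499
The 2 values of 430 occupy positions 3–4 → average rank (3+4)/2 = 3.5.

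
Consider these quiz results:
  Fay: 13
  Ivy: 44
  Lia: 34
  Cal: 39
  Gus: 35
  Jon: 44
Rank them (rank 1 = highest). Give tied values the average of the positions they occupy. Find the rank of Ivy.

1.5

Sorted (descending): 44, 44, 39, 35, 34, 13
The 2 values of 44 occupy positions 1–2 → average rank (1+2)/2 = 1.5.
Ivy has value 44 → rank 1.5.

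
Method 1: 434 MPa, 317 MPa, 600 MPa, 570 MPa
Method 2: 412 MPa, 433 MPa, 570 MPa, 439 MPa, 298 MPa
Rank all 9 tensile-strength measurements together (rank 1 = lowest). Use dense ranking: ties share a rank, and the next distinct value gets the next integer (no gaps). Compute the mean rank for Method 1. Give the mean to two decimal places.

5.50

Sorted (ascending): 298, 317, 412, 433, 434, 439, 570, 570, 600
The 2 values of 570 share dense rank 7.
Remaining distinct values take the next consecutive integers.
Method 1 values → pooled ranks: 434→5, 317→2, 600→8, 570→7
Mean rank = (5 + 2 + 8 + 7) / 4 = 5.50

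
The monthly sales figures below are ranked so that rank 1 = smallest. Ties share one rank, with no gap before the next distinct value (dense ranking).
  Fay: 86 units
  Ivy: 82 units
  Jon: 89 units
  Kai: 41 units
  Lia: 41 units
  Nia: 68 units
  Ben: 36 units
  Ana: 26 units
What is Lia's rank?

Sorted (ascending): 26, 36, 41, 41, 68, 82, 86, 89
The 2 values of 41 share dense rank 3.
Remaining distinct values take the next consecutive integers.
Lia has value 41 units → rank 3.

3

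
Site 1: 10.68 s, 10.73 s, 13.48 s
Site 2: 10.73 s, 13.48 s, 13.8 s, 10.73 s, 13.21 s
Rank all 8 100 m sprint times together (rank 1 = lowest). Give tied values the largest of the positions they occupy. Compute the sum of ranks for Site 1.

12

Sorted (ascending): 10.68, 10.73, 10.73, 10.73, 13.21, 13.48, 13.48, 13.8
The 3 values of 10.73 occupy positions 2–4 → each gets rank 4.
The 2 values of 13.48 occupy positions 6–7 → each gets rank 7.
Site 1 values → pooled ranks: 10.68→1, 10.73→4, 13.48→7
Rank sum = 1 + 4 + 7 = 12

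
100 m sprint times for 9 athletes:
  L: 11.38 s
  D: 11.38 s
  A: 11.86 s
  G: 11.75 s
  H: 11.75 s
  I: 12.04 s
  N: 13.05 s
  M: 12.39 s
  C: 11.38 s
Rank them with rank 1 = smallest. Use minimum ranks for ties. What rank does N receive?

9

Sorted (ascending): 11.38, 11.38, 11.38, 11.75, 11.75, 11.86, 12.04, 12.39, 13.05
The 3 values of 11.38 occupy positions 1–3 → each gets rank 1.
The 2 values of 11.75 occupy positions 4–5 → each gets rank 4.
N has value 13.05 s → rank 9.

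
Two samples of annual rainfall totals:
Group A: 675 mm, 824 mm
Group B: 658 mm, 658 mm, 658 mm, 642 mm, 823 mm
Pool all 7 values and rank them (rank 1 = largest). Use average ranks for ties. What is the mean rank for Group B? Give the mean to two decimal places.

Sorted (descending): 824, 823, 675, 658, 658, 658, 642
The 3 values of 658 occupy positions 4–6 → average rank 5.
Group B values → pooled ranks: 658→5, 658→5, 658→5, 642→7, 823→2
Mean rank = (5 + 5 + 5 + 7 + 2) / 5 = 4.80

4.80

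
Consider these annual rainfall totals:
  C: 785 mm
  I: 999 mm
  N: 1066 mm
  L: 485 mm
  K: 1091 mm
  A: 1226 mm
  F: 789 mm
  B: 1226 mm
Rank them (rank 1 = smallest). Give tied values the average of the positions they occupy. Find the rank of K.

Sorted (ascending): 485, 785, 789, 999, 1066, 1091, 1226, 1226
The 2 values of 1226 occupy positions 7–8 → average rank (7+8)/2 = 7.5.
K has value 1091 mm → rank 6.

6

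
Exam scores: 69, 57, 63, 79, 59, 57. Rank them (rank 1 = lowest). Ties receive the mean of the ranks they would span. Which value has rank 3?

Sorted (ascending): 57, 57, 59, 63, 69, 79
The 2 values of 57 occupy positions 1–2 → average rank (1+2)/2 = 1.5.
Rank 3 → value 59.

59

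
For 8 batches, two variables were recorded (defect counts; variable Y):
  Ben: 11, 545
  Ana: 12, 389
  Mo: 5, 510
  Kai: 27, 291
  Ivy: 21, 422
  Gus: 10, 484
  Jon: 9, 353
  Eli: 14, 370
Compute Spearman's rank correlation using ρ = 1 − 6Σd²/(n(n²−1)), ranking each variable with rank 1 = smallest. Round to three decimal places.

Ranks of variable 1: 4, 5, 1, 8, 7, 3, 2, 6
Ranks of variable 2: 8, 4, 7, 1, 5, 6, 2, 3
d = r₁ − r₂: -4, 1, -6, 7, 2, -3, 0, 3
d²: 16, 1, 36, 49, 4, 9, 0, 9; Σd² = 124
ρ = 1 − 6·124/(8·63) = 1 − 744/504 = -0.476

-0.476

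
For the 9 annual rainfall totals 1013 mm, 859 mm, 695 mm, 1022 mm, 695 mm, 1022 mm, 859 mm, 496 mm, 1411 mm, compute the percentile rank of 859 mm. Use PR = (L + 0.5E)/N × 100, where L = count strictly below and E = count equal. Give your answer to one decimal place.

N = 9.
Strictly below 859: 3. Equal to 859: 2.
PR = (3 + 0.5·2)/9 × 100 = 44.4

44.4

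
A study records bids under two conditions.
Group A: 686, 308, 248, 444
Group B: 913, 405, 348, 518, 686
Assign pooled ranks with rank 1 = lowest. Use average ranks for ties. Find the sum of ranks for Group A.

Sorted (ascending): 248, 308, 348, 405, 444, 518, 686, 686, 913
The 2 values of 686 occupy positions 7–8 → average rank (7+8)/2 = 7.5.
Group A values → pooled ranks: 686→7.5, 308→2, 248→1, 444→5
Rank sum = 7.5 + 2 + 1 + 5 = 15.5

15.5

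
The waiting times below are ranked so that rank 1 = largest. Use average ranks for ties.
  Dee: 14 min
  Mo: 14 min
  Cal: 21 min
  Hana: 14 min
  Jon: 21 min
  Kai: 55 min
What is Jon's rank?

Sorted (descending): 55, 21, 21, 14, 14, 14
The 2 values of 21 occupy positions 2–3 → average rank (2+3)/2 = 2.5.
The 3 values of 14 occupy positions 4–6 → average rank 5.
Jon has value 21 min → rank 2.5.

2.5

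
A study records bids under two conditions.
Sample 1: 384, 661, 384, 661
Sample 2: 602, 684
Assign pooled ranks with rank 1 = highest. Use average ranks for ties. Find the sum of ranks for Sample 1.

Sorted (descending): 684, 661, 661, 602, 384, 384
The 2 values of 661 occupy positions 2–3 → average rank (2+3)/2 = 2.5.
The 2 values of 384 occupy positions 5–6 → average rank (5+6)/2 = 5.5.
Sample 1 values → pooled ranks: 384→5.5, 661→2.5, 384→5.5, 661→2.5
Rank sum = 5.5 + 2.5 + 5.5 + 2.5 = 16

16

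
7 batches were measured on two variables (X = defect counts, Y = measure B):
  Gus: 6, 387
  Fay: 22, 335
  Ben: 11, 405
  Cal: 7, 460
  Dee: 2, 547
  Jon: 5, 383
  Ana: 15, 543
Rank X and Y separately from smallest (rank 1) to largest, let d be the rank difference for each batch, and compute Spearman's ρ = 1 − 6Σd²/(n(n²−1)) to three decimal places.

-0.321

Ranks of variable 1: 3, 7, 5, 4, 1, 2, 6
Ranks of variable 2: 3, 1, 4, 5, 7, 2, 6
d = r₁ − r₂: 0, 6, 1, -1, -6, 0, 0
d²: 0, 36, 1, 1, 36, 0, 0; Σd² = 74
ρ = 1 − 6·74/(7·48) = 1 − 444/336 = -0.321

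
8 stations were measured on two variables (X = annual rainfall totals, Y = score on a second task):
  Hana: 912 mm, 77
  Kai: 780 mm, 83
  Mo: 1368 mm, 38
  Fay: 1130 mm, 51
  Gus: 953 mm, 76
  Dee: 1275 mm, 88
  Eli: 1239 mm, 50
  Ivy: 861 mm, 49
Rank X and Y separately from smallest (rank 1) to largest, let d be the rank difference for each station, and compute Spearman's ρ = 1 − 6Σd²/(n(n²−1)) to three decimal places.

Ranks of variable 1: 3, 1, 8, 5, 4, 7, 6, 2
Ranks of variable 2: 6, 7, 1, 4, 5, 8, 3, 2
d = r₁ − r₂: -3, -6, 7, 1, -1, -1, 3, 0
d²: 9, 36, 49, 1, 1, 1, 9, 0; Σd² = 106
ρ = 1 − 6·106/(8·63) = 1 − 636/504 = -0.262

-0.262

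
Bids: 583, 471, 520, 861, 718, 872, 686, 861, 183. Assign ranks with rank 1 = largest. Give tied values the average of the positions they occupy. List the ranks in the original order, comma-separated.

6, 8, 7, 2.5, 4, 1, 5, 2.5, 9

Sorted (descending): 872, 861, 861, 718, 686, 583, 520, 471, 183
The 2 values of 861 occupy positions 2–3 → average rank (2+3)/2 = 2.5.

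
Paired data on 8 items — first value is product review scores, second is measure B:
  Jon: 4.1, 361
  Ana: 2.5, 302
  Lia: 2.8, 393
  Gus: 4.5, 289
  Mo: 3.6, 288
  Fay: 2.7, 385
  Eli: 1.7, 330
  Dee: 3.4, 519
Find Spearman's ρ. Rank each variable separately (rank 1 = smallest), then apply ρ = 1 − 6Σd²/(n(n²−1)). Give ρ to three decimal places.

-0.214

Ranks of variable 1: 7, 2, 4, 8, 6, 3, 1, 5
Ranks of variable 2: 5, 3, 7, 2, 1, 6, 4, 8
d = r₁ − r₂: 2, -1, -3, 6, 5, -3, -3, -3
d²: 4, 1, 9, 36, 25, 9, 9, 9; Σd² = 102
ρ = 1 − 6·102/(8·63) = 1 − 612/504 = -0.214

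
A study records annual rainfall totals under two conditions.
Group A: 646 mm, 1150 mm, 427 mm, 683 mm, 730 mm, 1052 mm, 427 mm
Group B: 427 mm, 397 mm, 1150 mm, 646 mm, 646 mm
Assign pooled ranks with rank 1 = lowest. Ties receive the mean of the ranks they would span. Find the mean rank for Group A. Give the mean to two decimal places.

7.21

Sorted (ascending): 397, 427, 427, 427, 646, 646, 646, 683, 730, 1052, 1150, 1150
The 3 values of 427 occupy positions 2–4 → average rank 3.
The 3 values of 646 occupy positions 5–7 → average rank 6.
The 2 values of 1150 occupy positions 11–12 → average rank (11+12)/2 = 11.5.
Group A values → pooled ranks: 646→6, 1150→11.5, 427→3, 683→8, 730→9, 1052→10, 427→3
Mean rank = (6 + 11.5 + 3 + 8 + 9 + 10 + 3) / 7 = 7.21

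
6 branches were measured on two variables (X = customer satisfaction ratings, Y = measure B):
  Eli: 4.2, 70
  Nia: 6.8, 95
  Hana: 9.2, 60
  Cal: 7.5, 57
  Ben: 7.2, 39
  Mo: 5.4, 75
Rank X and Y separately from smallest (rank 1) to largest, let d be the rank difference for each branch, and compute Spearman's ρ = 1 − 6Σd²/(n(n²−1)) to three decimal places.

-0.543

Ranks of variable 1: 1, 3, 6, 5, 4, 2
Ranks of variable 2: 4, 6, 3, 2, 1, 5
d = r₁ − r₂: -3, -3, 3, 3, 3, -3
d²: 9, 9, 9, 9, 9, 9; Σd² = 54
ρ = 1 − 6·54/(6·35) = 1 − 324/210 = -0.543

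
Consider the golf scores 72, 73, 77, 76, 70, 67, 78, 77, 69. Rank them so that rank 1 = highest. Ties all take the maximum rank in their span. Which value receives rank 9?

67

Sorted (descending): 78, 77, 77, 76, 73, 72, 70, 69, 67
The 2 values of 77 occupy positions 2–3 → each gets rank 3.
Rank 9 → value 67.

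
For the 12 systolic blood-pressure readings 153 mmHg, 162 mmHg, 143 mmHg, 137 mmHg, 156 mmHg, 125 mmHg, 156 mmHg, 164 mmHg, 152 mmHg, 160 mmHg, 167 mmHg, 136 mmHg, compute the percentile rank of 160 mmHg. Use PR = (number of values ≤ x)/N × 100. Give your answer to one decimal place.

N = 12.
Strictly below 160: 8. Equal to 160: 1.
PR = 9/12 × 100 = 75.0

75.0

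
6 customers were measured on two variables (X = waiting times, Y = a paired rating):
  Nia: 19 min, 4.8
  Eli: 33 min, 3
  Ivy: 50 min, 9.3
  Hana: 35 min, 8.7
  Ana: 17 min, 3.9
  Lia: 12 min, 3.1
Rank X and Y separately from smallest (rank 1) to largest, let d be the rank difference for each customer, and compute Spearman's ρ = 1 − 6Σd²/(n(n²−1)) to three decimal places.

0.657

Ranks of variable 1: 3, 4, 6, 5, 2, 1
Ranks of variable 2: 4, 1, 6, 5, 3, 2
d = r₁ − r₂: -1, 3, 0, 0, -1, -1
d²: 1, 9, 0, 0, 1, 1; Σd² = 12
ρ = 1 − 6·12/(6·35) = 1 − 72/210 = 0.657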